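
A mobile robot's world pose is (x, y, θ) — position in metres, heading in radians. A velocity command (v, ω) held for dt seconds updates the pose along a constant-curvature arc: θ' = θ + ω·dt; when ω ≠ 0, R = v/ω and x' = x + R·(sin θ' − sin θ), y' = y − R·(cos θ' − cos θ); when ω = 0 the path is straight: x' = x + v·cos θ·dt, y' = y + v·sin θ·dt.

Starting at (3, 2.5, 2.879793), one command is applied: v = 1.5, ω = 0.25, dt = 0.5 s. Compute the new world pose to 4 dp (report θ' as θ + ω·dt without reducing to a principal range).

(2.2653, 2.6484, 3.0048)

θ' = 2.8798 + 0.25·0.5 = 3.0048
R = v/ω = 1.5/0.25 = 6.0000
x' = 3 + 6.0000·(sin 3.0048 − sin 2.8798) = 2.2653
y' = 2.5 − 6.0000·(cos 3.0048 − cos 2.8798) = 2.6484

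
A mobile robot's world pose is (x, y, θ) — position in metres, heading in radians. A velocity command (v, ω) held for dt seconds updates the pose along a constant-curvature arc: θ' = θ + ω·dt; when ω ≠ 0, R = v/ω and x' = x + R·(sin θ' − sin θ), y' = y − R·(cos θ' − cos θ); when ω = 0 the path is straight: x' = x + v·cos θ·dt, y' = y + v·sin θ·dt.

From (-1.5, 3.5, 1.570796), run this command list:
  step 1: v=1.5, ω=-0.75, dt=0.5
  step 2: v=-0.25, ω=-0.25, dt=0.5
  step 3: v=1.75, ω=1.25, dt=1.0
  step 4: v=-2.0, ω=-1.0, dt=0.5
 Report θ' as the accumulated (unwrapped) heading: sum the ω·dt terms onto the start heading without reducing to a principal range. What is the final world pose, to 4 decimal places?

step 1: θ'=1.1958 (R=-2.0000) → pose (-1.3610, 4.2325, 1.1958)
step 2: θ'=1.0708 (R=1.0000) → pose (-1.4139, 4.1194, 1.0708)
step 3: θ'=2.3208 (R=1.4000) → pose (-1.6182, 5.7449, 2.3208)
step 4: θ'=1.8208 (R=2.0000) → pose (-1.1437, 4.8764, 1.8208)

(-1.1437, 4.8764, 1.8208)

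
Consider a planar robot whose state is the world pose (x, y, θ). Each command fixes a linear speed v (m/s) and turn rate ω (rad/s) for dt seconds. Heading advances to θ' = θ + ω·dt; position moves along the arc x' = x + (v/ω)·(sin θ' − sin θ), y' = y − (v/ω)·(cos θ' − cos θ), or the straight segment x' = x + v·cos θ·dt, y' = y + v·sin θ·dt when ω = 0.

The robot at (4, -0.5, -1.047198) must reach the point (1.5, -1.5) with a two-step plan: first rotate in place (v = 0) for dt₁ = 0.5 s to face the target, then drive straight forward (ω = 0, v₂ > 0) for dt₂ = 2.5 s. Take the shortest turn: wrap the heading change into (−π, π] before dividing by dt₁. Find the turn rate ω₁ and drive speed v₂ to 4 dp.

heading to target = atan2(-1.5−-0.5, 1.5−4) = -2.7611
Δθ = wrap(-2.7611 − -1.0472) = -1.7139; ω₁ = Δθ/dt₁ = -3.4278
distance = √((1.5−4)² + (-1.5−-0.5)²) = 2.6926; v₂ = distance/dt₂ = 1.0770

ω₁ = -3.4278, v₂ = 1.0770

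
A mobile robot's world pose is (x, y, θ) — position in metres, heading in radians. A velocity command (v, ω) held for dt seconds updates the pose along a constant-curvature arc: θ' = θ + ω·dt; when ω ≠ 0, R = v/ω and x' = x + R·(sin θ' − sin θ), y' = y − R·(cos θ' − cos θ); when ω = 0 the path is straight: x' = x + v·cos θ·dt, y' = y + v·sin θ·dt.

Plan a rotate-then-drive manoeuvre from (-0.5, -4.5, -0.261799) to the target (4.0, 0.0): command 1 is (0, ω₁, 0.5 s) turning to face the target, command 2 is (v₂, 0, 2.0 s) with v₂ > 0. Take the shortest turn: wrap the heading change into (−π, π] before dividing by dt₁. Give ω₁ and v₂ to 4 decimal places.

ω₁ = 2.0944, v₂ = 3.1820

heading to target = atan2(0−-4.5, 4−-0.5) = 0.7854
Δθ = wrap(0.7854 − -0.2618) = 1.0472; ω₁ = Δθ/dt₁ = 2.0944
distance = √((4−-0.5)² + (0−-4.5)²) = 6.3640; v₂ = distance/dt₂ = 3.1820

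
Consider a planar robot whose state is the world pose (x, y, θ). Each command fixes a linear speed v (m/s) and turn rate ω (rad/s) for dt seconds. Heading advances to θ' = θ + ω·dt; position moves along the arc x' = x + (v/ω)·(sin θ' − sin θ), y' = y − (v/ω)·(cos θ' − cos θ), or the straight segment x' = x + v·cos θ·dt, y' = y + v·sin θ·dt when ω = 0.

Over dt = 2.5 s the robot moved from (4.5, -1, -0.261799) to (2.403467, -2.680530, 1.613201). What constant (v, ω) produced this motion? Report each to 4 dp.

v = -1.2500, ω = 0.7500

Δθ = 1.613201 − -0.261799 = 1.875000
ω = Δθ/dt = 1.875000/2.5 = 0.7500
R = Δx/(sin θ' − sin θ) = -1.6667
v = R·ω = -1.6667·0.7500 = -1.2500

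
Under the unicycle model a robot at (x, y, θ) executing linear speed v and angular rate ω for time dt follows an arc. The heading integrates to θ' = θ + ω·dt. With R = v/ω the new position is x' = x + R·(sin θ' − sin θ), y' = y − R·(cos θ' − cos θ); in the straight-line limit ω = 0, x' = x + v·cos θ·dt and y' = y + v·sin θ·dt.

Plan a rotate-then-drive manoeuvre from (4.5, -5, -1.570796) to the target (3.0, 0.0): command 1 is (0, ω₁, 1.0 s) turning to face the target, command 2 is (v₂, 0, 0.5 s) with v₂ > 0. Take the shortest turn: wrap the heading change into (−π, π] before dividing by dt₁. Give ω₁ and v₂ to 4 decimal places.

heading to target = atan2(0−-5, 3−4.5) = 1.8623
Δθ = wrap(1.8623 − -1.5708) = -2.8501; ω₁ = Δθ/dt₁ = -2.8501
distance = √((3−4.5)² + (0−-5)²) = 5.2202; v₂ = distance/dt₂ = 10.4403

ω₁ = -2.8501, v₂ = 10.4403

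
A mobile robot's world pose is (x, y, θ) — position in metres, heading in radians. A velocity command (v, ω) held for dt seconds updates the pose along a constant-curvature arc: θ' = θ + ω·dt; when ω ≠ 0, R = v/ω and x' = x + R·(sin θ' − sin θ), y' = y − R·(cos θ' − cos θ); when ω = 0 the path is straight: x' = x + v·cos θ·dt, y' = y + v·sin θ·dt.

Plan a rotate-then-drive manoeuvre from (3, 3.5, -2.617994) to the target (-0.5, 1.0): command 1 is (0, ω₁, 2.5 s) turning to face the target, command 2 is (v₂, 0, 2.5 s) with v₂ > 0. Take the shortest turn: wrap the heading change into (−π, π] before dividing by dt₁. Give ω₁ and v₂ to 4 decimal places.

heading to target = atan2(1−3.5, -0.5−3) = -2.5213
Δθ = wrap(-2.5213 − -2.6180) = 0.0967; ω₁ = Δθ/dt₁ = 0.0387
distance = √((-0.5−3)² + (1−3.5)²) = 4.3012; v₂ = distance/dt₂ = 1.7205

ω₁ = 0.0387, v₂ = 1.7205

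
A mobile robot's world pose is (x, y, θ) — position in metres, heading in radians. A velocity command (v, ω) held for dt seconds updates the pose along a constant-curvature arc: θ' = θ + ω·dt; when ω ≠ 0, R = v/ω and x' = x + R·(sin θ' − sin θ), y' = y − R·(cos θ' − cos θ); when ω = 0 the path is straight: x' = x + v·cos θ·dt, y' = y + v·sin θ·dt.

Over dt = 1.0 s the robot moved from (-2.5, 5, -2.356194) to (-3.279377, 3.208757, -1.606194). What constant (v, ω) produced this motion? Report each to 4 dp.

v = 2.0000, ω = 0.7500

Δθ = -1.606194 − -2.356194 = 0.750000
ω = Δθ/dt = 0.750000/1.0 = 0.7500
R = −Δy/(cos θ' − cos θ) = 2.6667
v = R·ω = 2.6667·0.7500 = 2.0000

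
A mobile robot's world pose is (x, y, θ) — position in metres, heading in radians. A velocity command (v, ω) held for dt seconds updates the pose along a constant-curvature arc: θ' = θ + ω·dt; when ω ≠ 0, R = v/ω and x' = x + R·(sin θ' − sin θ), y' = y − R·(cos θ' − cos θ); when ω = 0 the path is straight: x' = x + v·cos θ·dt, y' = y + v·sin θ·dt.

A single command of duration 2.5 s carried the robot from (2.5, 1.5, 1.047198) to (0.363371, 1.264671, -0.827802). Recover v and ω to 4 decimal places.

Δθ = -0.827802 − 1.047198 = -1.875000
ω = Δθ/dt = -1.875000/2.5 = -0.7500
R = Δx/(sin θ' − sin θ) = 1.3333
v = R·ω = 1.3333·-0.7500 = -1.0000

v = -1.0000, ω = -0.7500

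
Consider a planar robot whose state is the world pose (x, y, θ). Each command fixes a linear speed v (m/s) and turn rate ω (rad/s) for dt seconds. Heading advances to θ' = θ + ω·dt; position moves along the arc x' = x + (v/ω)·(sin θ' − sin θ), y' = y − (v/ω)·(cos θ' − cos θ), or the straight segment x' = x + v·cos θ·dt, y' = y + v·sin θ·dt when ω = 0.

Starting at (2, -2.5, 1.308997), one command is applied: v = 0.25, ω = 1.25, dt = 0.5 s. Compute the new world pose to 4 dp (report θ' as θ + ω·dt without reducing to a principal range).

(1.9938, -2.3772, 1.9340)

θ' = 1.3090 + 1.25·0.5 = 1.9340
R = v/ω = 0.25/1.25 = 0.2000
x' = 2 + 0.2000·(sin 1.9340 − sin 1.3090) = 1.9938
y' = -2.5 − 0.2000·(cos 1.9340 − cos 1.3090) = -2.3772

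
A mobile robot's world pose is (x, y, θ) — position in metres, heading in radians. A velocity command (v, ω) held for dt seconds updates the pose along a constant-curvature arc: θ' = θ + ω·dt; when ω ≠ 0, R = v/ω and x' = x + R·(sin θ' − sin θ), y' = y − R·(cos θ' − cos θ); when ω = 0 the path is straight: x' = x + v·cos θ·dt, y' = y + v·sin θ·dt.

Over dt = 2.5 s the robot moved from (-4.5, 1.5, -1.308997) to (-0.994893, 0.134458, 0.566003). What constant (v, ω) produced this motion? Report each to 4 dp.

v = 1.7500, ω = 0.7500

Δθ = 0.566003 − -1.308997 = 1.875000
ω = Δθ/dt = 1.875000/2.5 = 0.7500
R = Δx/(sin θ' − sin θ) = 2.3333
v = R·ω = 2.3333·0.7500 = 1.7500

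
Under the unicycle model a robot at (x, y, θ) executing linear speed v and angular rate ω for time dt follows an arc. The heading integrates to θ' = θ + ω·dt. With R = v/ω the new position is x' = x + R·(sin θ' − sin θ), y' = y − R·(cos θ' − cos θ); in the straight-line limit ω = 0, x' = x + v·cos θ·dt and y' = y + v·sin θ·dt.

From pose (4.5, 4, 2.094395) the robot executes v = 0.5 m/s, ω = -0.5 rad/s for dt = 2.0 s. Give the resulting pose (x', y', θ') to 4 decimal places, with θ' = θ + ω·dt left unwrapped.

(4.4774, 4.9586, 1.0944)

θ' = 2.0944 + -0.5·2.0 = 1.0944
R = v/ω = 0.5/-0.5 = -1.0000
x' = 4.5 + -1.0000·(sin 1.0944 − sin 2.0944) = 4.4774
y' = 4 − -1.0000·(cos 1.0944 − cos 2.0944) = 4.9586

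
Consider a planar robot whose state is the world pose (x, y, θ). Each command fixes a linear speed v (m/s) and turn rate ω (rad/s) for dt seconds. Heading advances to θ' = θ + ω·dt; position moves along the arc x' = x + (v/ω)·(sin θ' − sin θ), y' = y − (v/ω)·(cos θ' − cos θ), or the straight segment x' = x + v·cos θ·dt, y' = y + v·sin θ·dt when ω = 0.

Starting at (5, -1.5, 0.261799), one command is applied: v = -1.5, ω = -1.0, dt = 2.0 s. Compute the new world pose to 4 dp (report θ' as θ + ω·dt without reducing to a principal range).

θ' = 0.2618 + -1.0·2.0 = -1.7382
R = v/ω = -1.5/-1.0 = 1.5000
x' = 5 + 1.5000·(sin -1.7382 − sin 0.2618) = 3.1327
y' = -1.5 − 1.5000·(cos -1.7382 − cos 0.2618) = 0.1988

(3.1327, 0.1988, -1.7382)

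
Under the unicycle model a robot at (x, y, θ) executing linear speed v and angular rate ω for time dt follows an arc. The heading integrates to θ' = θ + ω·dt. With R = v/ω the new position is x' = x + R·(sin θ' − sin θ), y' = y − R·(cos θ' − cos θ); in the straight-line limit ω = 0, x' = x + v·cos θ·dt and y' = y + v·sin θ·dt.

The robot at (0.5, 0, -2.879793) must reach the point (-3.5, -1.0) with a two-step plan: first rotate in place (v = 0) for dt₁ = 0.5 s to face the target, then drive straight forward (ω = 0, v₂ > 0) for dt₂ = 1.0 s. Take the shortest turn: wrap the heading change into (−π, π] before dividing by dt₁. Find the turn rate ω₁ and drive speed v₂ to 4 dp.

heading to target = atan2(-1−0, -3.5−0.5) = -2.8966
Δθ = wrap(-2.8966 − -2.8798) = -0.0168; ω₁ = Δθ/dt₁ = -0.0336
distance = √((-3.5−0.5)² + (-1−0)²) = 4.1231; v₂ = distance/dt₂ = 4.1231

ω₁ = -0.0336, v₂ = 4.1231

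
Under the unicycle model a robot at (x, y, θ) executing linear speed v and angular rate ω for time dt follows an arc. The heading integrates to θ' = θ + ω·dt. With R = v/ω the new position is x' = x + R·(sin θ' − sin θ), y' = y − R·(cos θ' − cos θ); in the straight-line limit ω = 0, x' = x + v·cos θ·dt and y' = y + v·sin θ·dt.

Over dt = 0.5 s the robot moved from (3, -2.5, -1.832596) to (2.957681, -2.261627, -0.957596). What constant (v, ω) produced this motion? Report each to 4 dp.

v = -0.5000, ω = 1.7500

Δθ = -0.957596 − -1.832596 = 0.875000
ω = Δθ/dt = 0.875000/0.5 = 1.7500
R = −Δy/(cos θ' − cos θ) = -0.2857
v = R·ω = -0.2857·1.7500 = -0.5000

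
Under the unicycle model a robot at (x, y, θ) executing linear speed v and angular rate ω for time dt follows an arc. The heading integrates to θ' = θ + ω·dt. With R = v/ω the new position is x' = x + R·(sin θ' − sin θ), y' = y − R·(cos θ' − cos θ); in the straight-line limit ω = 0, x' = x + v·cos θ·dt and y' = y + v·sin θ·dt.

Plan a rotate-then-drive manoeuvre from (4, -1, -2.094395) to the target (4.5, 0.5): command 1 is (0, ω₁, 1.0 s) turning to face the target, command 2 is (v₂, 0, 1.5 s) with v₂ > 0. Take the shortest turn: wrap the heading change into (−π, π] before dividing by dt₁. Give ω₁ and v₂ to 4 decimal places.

ω₁ = -2.9397, v₂ = 1.0541

heading to target = atan2(0.5−-1, 4.5−4) = 1.2490
Δθ = wrap(1.2490 − -2.0944) = -2.9397; ω₁ = Δθ/dt₁ = -2.9397
distance = √((4.5−4)² + (0.5−-1)²) = 1.5811; v₂ = distance/dt₂ = 1.0541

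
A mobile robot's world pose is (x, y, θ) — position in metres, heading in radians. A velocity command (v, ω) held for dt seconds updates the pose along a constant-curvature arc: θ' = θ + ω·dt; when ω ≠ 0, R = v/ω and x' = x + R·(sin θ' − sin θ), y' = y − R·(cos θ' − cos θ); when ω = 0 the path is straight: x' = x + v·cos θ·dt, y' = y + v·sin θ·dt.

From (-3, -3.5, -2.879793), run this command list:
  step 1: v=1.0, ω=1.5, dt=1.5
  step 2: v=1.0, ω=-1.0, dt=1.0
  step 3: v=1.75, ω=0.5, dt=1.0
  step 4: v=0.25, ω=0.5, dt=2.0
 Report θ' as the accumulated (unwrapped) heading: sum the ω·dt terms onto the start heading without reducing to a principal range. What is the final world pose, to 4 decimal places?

(-2.0946, -7.5325, -0.1298)

step 1: θ'=-0.6298 (R=0.6667) → pose (-3.2201, -4.6827, -0.6298)
step 2: θ'=-1.6298 (R=-1.0000) → pose (-2.8108, -5.5498, -1.6298)
step 3: θ'=-1.1298 (R=3.5000) → pose (-2.4820, -7.2502, -1.1298)
step 4: θ'=-0.1298 (R=0.5000) → pose (-2.0946, -7.5325, -0.1298)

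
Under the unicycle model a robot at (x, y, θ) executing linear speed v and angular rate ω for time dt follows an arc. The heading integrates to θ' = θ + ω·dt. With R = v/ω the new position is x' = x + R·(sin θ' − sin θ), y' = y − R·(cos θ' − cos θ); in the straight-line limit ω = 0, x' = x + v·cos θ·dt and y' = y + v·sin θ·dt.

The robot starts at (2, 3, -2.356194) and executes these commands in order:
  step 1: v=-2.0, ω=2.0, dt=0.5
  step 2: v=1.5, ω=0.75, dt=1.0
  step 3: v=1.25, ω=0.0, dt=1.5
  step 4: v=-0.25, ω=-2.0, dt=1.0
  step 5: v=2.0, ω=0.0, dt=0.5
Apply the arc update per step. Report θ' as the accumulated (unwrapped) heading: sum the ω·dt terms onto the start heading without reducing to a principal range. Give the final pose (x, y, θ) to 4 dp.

step 1: θ'=-1.3562 (R=-1.0000) → pose (2.2700, 3.9201, -1.3562)
step 2: θ'=-0.6062 (R=2.0000) → pose (3.0846, 2.7023, -0.6062)
step 3: θ'=-0.6062 (straight) → pose (4.6255, 1.6341, -0.6062)
step 4: θ'=-2.6062 (R=0.1250) → pose (4.6330, 1.8443, -2.6062)
step 5: θ'=-2.6062 (straight) → pose (3.7729, 1.3341, -2.6062)

(3.7729, 1.3341, -2.6062)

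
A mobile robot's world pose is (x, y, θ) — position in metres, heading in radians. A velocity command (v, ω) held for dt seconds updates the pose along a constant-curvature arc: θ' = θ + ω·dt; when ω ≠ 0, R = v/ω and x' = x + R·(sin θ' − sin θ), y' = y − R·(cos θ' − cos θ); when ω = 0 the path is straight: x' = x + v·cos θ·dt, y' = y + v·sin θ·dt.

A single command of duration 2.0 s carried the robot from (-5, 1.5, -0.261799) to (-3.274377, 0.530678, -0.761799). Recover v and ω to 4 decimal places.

v = 1.0000, ω = -0.2500

Δθ = -0.761799 − -0.261799 = -0.500000
ω = Δθ/dt = -0.500000/2.0 = -0.2500
R = Δx/(sin θ' − sin θ) = -4.0000
v = R·ω = -4.0000·-0.2500 = 1.0000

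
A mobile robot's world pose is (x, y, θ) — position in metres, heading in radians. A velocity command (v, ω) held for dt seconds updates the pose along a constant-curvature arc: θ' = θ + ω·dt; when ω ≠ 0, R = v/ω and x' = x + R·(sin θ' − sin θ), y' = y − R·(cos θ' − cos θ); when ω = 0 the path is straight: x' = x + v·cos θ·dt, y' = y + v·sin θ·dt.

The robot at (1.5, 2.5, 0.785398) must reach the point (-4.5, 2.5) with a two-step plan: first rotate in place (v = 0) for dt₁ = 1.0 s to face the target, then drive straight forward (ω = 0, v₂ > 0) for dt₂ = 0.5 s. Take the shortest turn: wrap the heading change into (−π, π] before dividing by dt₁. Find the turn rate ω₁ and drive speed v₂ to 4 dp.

ω₁ = 2.3562, v₂ = 12.0000

heading to target = atan2(2.5−2.5, -4.5−1.5) = 3.1416
Δθ = wrap(3.1416 − 0.7854) = 2.3562; ω₁ = Δθ/dt₁ = 2.3562
distance = √((-4.5−1.5)² + (2.5−2.5)²) = 6.0000; v₂ = distance/dt₂ = 12.0000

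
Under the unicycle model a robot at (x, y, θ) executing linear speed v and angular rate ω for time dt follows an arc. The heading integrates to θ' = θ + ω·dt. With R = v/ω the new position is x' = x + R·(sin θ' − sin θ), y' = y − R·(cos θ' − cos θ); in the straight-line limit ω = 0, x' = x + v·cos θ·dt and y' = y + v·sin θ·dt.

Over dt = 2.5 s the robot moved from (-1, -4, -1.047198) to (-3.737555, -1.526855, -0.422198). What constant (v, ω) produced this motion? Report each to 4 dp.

Δθ = -0.422198 − -1.047198 = 0.625000
ω = Δθ/dt = 0.625000/2.5 = 0.2500
R = Δx/(sin θ' − sin θ) = -6.0000
v = R·ω = -6.0000·0.2500 = -1.5000

v = -1.5000, ω = 0.2500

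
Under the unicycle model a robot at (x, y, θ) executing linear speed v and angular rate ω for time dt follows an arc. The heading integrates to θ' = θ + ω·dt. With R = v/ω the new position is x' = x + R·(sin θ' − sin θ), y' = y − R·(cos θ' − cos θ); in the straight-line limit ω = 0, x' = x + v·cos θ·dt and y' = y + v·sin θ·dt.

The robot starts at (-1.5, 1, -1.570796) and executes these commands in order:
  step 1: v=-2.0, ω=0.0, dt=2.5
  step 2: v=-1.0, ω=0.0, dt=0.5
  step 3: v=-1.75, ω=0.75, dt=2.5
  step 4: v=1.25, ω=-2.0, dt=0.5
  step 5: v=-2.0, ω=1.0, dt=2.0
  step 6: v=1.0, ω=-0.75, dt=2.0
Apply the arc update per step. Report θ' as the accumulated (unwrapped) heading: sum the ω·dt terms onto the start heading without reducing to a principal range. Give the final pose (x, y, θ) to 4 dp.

(-5.6101, 8.5580, -0.1958)

step 1: θ'=-1.5708 (straight) → pose (-1.5000, 6.0000, -1.5708)
step 2: θ'=-1.5708 (straight) → pose (-1.5000, 6.5000, -1.5708)
step 3: θ'=0.3042 (R=-2.3333) → pose (-4.5322, 8.7262, 0.3042)
step 4: θ'=-0.6958 (R=-0.6250) → pose (-3.9444, 8.6096, -0.6958)
step 5: θ'=1.3042 (R=-2.0000) → pose (-7.1558, 7.6014, 1.3042)
step 6: θ'=-0.1958 (R=-1.3333) → pose (-5.6101, 8.5580, -0.1958)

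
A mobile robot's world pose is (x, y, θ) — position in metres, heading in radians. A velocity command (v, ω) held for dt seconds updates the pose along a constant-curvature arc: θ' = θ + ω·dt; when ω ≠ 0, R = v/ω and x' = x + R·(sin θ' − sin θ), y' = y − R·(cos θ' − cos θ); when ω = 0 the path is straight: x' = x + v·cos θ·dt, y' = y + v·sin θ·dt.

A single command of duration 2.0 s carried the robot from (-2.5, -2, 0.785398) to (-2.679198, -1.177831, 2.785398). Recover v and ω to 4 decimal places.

v = 0.5000, ω = 1.0000

Δθ = 2.785398 − 0.785398 = 2.000000
ω = Δθ/dt = 2.000000/2.0 = 1.0000
R = −Δy/(cos θ' − cos θ) = 0.5000
v = R·ω = 0.5000·1.0000 = 0.5000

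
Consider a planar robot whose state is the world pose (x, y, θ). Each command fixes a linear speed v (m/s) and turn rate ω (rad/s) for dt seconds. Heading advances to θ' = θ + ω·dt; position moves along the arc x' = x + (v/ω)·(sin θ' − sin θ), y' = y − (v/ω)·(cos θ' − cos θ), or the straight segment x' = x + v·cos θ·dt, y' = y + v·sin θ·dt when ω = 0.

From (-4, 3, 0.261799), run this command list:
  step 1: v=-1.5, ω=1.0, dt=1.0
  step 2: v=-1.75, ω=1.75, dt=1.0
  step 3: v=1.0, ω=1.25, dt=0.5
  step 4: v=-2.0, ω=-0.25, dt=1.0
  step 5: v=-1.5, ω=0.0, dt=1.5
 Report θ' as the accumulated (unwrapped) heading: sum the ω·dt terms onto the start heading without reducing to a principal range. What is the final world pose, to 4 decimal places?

step 1: θ'=1.2618 (R=-1.5000) → pose (-5.0407, 2.0073, 1.2618)
step 2: θ'=3.0118 (R=-1.0000) → pose (-4.2175, 0.7116, 3.0118)
step 3: θ'=3.6368 (R=0.8000) → pose (-4.7012, 0.6222, 3.6368)
step 4: θ'=3.3868 (R=8.0000) → pose (-2.8416, 1.3439, 3.3868)
step 5: θ'=3.3868 (straight) → pose (-0.6589, 1.8901, 3.3868)

(-0.6589, 1.8901, 3.3868)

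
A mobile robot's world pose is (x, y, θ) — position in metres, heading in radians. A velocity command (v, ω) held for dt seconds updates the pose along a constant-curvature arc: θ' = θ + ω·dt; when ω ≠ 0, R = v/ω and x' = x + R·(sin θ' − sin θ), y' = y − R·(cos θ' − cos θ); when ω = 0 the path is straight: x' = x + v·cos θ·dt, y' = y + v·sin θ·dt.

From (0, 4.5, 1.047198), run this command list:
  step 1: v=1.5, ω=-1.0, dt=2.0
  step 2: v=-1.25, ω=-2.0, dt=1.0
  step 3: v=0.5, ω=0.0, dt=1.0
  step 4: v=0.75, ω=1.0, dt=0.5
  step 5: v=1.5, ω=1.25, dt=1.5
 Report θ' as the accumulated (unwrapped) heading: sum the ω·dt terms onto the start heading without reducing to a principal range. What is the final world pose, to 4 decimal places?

step 1: θ'=-0.9528 (R=-1.5000) → pose (2.5216, 4.6191, -0.9528)
step 2: θ'=-2.9528 (R=0.6250) → pose (2.9137, 5.5951, -2.9528)
step 3: θ'=-2.9528 (straight) → pose (2.4226, 5.5013, -2.9528)
step 4: θ'=-2.4528 (R=0.7500) → pose (2.0866, 5.3436, -2.4528)
step 5: θ'=-0.5778 (R=1.2000) → pose (2.1939, 3.4120, -0.5778)

(2.1939, 3.4120, -0.5778)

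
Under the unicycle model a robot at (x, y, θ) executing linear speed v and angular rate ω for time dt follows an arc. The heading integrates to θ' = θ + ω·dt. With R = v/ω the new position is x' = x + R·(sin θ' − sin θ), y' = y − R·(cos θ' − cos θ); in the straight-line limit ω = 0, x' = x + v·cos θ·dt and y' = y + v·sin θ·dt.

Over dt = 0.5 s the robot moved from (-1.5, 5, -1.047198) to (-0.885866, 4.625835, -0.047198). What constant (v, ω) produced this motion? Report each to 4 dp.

v = 1.5000, ω = 2.0000

Δθ = -0.047198 − -1.047198 = 1.000000
ω = Δθ/dt = 1.000000/0.5 = 2.0000
R = Δx/(sin θ' − sin θ) = 0.7500
v = R·ω = 0.7500·2.0000 = 1.5000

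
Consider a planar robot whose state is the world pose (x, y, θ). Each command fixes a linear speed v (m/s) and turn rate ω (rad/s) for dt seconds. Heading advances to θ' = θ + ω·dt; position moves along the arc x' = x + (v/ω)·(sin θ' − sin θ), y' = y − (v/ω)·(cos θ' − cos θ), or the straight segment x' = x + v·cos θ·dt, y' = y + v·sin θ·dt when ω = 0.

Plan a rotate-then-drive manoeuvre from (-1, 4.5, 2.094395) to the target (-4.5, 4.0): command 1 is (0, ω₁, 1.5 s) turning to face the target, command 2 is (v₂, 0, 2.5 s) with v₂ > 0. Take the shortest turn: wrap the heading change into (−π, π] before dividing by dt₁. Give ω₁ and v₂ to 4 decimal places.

ω₁ = 0.7927, v₂ = 1.4142

heading to target = atan2(4−4.5, -4.5−-1) = -2.9997
Δθ = wrap(-2.9997 − 2.0944) = 1.1891; ω₁ = Δθ/dt₁ = 0.7927
distance = √((-4.5−-1)² + (4−4.5)²) = 3.5355; v₂ = distance/dt₂ = 1.4142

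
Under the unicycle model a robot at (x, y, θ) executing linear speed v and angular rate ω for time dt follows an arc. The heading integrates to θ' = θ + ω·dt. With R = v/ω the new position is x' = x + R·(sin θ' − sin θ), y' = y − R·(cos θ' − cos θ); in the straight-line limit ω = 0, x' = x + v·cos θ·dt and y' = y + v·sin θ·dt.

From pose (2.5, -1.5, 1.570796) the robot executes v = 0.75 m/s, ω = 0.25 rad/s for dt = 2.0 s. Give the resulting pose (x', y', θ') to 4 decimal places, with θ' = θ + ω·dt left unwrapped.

(2.1327, -0.0617, 2.0708)

θ' = 1.5708 + 0.25·2.0 = 2.0708
R = v/ω = 0.75/0.25 = 3.0000
x' = 2.5 + 3.0000·(sin 2.0708 − sin 1.5708) = 2.1327
y' = -1.5 − 3.0000·(cos 2.0708 − cos 1.5708) = -0.0617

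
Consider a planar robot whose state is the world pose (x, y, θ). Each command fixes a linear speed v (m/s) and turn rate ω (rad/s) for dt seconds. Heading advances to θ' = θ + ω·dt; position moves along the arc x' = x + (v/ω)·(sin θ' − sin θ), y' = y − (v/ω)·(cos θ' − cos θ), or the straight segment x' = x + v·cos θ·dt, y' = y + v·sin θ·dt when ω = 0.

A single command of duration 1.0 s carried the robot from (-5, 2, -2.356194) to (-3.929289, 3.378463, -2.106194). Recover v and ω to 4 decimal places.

Δθ = -2.106194 − -2.356194 = 0.250000
ω = Δθ/dt = 0.250000/1.0 = 0.2500
R = −Δy/(cos θ' − cos θ) = -7.0000
v = R·ω = -7.0000·0.2500 = -1.7500

v = -1.7500, ω = 0.2500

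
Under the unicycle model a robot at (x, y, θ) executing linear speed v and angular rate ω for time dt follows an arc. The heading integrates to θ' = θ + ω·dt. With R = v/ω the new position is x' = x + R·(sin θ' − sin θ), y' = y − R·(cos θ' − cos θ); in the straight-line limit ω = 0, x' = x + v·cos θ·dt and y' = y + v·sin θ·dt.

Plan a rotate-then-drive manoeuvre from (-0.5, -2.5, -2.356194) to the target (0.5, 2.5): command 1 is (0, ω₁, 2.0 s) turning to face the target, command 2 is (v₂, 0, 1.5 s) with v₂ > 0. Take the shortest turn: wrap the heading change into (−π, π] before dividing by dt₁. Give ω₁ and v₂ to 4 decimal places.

ω₁ = -1.2768, v₂ = 3.3993

heading to target = atan2(2.5−-2.5, 0.5−-0.5) = 1.3734
Δθ = wrap(1.3734 − -2.3562) = -2.5536; ω₁ = Δθ/dt₁ = -1.2768
distance = √((0.5−-0.5)² + (2.5−-2.5)²) = 5.0990; v₂ = distance/dt₂ = 3.3993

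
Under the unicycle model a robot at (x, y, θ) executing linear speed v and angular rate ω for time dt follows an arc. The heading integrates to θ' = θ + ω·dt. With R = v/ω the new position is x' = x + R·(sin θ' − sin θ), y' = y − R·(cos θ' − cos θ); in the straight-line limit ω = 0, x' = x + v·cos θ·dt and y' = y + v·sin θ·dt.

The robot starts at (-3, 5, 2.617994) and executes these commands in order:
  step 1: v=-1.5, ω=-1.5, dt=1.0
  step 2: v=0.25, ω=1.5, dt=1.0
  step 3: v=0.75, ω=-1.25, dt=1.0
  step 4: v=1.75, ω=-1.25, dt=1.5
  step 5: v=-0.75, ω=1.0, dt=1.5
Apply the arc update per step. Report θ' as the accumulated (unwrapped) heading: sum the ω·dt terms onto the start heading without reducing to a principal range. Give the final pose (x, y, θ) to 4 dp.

step 1: θ'=1.1180 (R=1.0000) → pose (-2.6008, 3.6965, 1.1180)
step 2: θ'=2.6180 (R=0.1667) → pose (-2.6673, 3.9137, 2.6180)
step 3: θ'=1.3680 (R=-0.6000) → pose (-2.9550, 4.5542, 1.3680)
step 4: θ'=-0.5070 (R=-1.4000) → pose (-0.9039, 5.4961, -0.5070)
step 5: θ'=0.9930 (R=-0.7500) → pose (-1.8963, 5.2501, 0.9930)

(-1.8963, 5.2501, 0.9930)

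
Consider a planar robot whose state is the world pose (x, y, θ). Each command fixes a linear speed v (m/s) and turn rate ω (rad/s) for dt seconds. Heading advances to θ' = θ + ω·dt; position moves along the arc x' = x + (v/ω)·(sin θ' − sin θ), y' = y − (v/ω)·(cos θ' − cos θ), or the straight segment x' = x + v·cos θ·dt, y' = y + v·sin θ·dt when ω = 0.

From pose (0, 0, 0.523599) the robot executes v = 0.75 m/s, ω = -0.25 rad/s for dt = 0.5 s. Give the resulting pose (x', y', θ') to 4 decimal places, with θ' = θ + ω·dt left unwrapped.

(0.3356, 0.1667, 0.3986)

θ' = 0.5236 + -0.25·0.5 = 0.3986
R = v/ω = 0.75/-0.25 = -3.0000
x' = 0 + -3.0000·(sin 0.3986 − sin 0.5236) = 0.3356
y' = 0 − -3.0000·(cos 0.3986 − cos 0.5236) = 0.1667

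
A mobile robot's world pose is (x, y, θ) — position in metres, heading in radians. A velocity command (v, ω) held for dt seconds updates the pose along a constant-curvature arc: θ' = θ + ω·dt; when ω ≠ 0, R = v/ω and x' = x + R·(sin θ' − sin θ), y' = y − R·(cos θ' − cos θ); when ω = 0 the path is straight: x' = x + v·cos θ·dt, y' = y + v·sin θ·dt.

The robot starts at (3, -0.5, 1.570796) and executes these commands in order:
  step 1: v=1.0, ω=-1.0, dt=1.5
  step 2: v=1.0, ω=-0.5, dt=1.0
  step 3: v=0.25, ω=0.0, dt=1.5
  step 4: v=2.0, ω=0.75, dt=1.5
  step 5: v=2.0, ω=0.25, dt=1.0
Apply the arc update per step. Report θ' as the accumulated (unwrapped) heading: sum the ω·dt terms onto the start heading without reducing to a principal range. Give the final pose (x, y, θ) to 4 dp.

step 1: θ'=0.0708 (R=-1.0000) → pose (3.9293, 0.4975, 0.0708)
step 2: θ'=-0.4292 (R=-2.0000) → pose (4.9030, 0.3211, -0.4292)
step 3: θ'=-0.4292 (straight) → pose (5.2440, 0.1650, -0.4292)
step 4: θ'=0.6958 (R=2.6667) → pose (8.0631, 0.5431, 0.6958)
step 5: θ'=0.9458 (R=8.0000) → pose (9.4228, 2.0026, 0.9458)

(9.4228, 2.0026, 0.9458)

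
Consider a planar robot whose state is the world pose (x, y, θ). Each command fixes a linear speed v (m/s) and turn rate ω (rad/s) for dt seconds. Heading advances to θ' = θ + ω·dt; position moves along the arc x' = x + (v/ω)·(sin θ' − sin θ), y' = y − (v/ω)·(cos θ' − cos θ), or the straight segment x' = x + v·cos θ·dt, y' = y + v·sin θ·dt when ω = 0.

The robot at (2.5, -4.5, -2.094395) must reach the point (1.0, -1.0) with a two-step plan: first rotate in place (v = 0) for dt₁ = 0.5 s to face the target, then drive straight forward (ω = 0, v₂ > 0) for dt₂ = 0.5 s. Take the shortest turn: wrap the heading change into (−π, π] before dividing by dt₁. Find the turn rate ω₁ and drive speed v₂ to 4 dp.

heading to target = atan2(-1−-4.5, 1−2.5) = 1.9757
Δθ = wrap(1.9757 − -2.0944) = -2.2131; ω₁ = Δθ/dt₁ = -4.4262
distance = √((1−2.5)² + (-1−-4.5)²) = 3.8079; v₂ = distance/dt₂ = 7.6158

ω₁ = -4.4262, v₂ = 7.6158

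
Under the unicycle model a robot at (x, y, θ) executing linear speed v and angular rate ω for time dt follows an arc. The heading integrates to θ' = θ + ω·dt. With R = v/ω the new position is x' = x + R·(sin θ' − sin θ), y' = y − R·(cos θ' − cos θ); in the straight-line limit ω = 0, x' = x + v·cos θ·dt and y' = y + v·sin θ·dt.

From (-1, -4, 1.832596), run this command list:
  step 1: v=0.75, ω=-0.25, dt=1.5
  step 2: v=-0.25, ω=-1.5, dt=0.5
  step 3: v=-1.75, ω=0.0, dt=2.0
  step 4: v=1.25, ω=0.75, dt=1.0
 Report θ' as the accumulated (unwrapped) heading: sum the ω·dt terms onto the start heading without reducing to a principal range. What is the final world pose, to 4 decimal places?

step 1: θ'=1.4576 (R=-3.0000) → pose (-1.0830, -2.8847, 1.4576)
step 2: θ'=0.7076 (R=0.1667) → pose (-1.1403, -2.9925, 0.7076)
step 3: θ'=0.7076 (straight) → pose (-3.8000, -5.2675, 0.7076)
step 4: θ'=1.4576 (R=1.6667) → pose (-3.2274, -4.1892, 1.4576)

(-3.2274, -4.1892, 1.4576)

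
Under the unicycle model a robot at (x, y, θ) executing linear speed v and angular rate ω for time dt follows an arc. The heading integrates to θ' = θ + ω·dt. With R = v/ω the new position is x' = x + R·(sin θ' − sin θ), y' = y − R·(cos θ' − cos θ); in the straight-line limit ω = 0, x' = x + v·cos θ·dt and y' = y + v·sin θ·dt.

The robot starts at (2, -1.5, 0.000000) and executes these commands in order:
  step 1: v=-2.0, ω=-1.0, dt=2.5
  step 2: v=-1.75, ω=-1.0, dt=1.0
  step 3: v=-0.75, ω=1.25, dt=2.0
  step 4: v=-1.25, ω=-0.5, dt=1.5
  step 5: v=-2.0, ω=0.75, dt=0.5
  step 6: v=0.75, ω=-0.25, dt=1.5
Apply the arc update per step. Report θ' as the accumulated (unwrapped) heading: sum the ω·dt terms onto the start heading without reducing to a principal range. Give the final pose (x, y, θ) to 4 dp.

step 1: θ'=-2.5000 (R=2.0000) → pose (0.8031, 2.1023, -2.5000)
step 2: θ'=-3.5000 (R=1.7500) → pose (2.4643, 2.3391, -3.5000)
step 3: θ'=-1.0000 (R=-0.6000) → pose (3.1796, 3.2251, -1.0000)
step 4: θ'=-1.7500 (R=2.5000) → pose (2.8233, 5.0215, -1.7500)
step 5: θ'=-1.3750 (R=-2.6667) → pose (2.8151, 6.0156, -1.3750)
step 6: θ'=-1.7500 (R=-3.0000) → pose (2.8243, 4.8972, -1.7500)

(2.8243, 4.8972, -1.7500)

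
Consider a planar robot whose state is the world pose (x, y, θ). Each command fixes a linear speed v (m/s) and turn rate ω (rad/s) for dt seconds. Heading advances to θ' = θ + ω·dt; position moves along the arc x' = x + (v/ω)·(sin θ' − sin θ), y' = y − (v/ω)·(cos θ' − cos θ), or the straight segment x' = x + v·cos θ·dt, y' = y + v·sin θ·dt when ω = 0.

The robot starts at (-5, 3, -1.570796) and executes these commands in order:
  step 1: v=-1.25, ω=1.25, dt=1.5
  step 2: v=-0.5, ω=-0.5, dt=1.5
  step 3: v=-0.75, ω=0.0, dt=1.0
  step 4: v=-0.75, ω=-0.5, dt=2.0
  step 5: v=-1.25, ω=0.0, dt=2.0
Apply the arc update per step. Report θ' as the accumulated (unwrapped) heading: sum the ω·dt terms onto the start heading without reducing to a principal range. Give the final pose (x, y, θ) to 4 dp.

(-8.8602, 7.9762, -1.4458)

step 1: θ'=0.3042 (R=-1.0000) → pose (-6.2995, 3.9541, 0.3042)
step 2: θ'=-0.4458 (R=1.0000) → pose (-7.0302, 4.0059, -0.4458)
step 3: θ'=-0.4458 (straight) → pose (-7.7069, 4.3293, -0.4458)
step 4: θ'=-1.4458 (R=1.5000) → pose (-8.5485, 5.4957, -1.4458)
step 5: θ'=-1.4458 (straight) → pose (-8.8602, 7.9762, -1.4458)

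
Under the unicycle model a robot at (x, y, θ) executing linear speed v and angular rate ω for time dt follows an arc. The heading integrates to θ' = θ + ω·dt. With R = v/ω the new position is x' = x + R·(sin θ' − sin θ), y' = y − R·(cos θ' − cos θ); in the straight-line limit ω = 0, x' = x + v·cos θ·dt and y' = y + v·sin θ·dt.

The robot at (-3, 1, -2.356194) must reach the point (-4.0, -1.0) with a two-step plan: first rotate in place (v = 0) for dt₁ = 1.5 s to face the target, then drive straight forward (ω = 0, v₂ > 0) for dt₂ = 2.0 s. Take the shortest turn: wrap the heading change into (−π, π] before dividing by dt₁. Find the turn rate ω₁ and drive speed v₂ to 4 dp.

ω₁ = 0.2145, v₂ = 1.1180

heading to target = atan2(-1−1, -4−-3) = -2.0344
Δθ = wrap(-2.0344 − -2.3562) = 0.3218; ω₁ = Δθ/dt₁ = 0.2145
distance = √((-4−-3)² + (-1−1)²) = 2.2361; v₂ = distance/dt₂ = 1.1180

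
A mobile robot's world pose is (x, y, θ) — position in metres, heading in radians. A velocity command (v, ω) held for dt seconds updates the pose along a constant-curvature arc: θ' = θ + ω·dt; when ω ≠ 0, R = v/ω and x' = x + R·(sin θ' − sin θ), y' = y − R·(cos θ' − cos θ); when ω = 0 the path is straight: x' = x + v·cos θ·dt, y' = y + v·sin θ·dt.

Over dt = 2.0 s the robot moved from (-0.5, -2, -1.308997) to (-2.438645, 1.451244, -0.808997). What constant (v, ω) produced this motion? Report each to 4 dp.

Δθ = -0.808997 − -1.308997 = 0.500000
ω = Δθ/dt = 0.500000/2.0 = 0.2500
R = −Δy/(cos θ' − cos θ) = -8.0000
v = R·ω = -8.0000·0.2500 = -2.0000

v = -2.0000, ω = 0.2500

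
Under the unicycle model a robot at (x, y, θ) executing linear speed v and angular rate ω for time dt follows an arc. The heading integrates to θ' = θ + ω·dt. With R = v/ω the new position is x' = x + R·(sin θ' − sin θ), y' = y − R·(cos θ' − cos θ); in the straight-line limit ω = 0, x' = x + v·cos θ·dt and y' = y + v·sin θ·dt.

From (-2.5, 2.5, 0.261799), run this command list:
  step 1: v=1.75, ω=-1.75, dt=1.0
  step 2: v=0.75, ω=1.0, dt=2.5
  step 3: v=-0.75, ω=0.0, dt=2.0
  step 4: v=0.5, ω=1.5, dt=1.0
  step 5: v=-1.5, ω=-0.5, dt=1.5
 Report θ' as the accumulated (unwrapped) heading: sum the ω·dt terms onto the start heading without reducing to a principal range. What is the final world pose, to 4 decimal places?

step 1: θ'=-1.4882 (R=-1.0000) → pose (-1.2446, 1.6166, -1.4882)
step 2: θ'=1.0118 (R=0.7500) → pose (0.1387, 1.2807, 1.0118)
step 3: θ'=1.0118 (straight) → pose (-0.6568, 0.0090, 1.0118)
step 4: θ'=2.5118 (R=0.3333) → pose (-0.7431, 0.4552, 2.5118)
step 5: θ'=1.7618 (R=3.0000) → pose (0.4354, -1.3997, 1.7618)

(0.4354, -1.3997, 1.7618)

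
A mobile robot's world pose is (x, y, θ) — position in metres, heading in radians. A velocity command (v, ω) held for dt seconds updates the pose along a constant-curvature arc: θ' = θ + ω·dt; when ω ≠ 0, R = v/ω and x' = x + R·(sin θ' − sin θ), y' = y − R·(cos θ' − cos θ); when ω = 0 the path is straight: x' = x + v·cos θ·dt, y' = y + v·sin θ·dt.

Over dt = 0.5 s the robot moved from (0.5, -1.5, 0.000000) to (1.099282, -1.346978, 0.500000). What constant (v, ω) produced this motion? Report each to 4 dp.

v = 1.2500, ω = 1.0000

Δθ = 0.500000 − 0.000000 = 0.500000
ω = Δθ/dt = 0.500000/0.5 = 1.0000
R = Δx/(sin θ' − sin θ) = 1.2500
v = R·ω = 1.2500·1.0000 = 1.2500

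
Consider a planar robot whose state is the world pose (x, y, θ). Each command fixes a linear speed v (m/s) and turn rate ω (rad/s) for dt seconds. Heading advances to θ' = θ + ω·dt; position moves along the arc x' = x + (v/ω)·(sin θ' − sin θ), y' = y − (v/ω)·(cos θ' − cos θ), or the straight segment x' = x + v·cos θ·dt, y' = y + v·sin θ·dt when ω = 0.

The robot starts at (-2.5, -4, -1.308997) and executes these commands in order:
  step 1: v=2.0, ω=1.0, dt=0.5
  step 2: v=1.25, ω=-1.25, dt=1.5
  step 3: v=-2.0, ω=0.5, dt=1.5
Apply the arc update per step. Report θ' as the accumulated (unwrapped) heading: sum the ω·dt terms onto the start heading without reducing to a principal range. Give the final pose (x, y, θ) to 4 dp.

(-0.3253, -4.2828, -1.9340)

step 1: θ'=-0.8090 (R=2.0000) → pose (-2.0153, -4.8628, -0.8090)
step 2: θ'=-2.6840 (R=-1.0000) → pose (-2.2971, -6.4502, -2.6840)
step 3: θ'=-1.9340 (R=-4.0000) → pose (-0.3253, -4.2828, -1.9340)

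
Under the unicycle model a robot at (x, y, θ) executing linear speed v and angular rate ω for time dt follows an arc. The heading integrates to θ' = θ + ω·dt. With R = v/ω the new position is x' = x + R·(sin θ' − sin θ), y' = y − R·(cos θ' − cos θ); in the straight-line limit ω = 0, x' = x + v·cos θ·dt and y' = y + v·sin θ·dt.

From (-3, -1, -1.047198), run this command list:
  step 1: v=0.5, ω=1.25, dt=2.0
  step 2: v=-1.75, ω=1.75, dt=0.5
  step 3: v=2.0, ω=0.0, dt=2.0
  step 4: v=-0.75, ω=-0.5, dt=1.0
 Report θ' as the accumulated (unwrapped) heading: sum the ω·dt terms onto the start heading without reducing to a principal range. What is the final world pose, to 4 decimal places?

(-4.3768, 0.6072, 1.8278)

step 1: θ'=1.4528 (R=0.4000) → pose (-2.2564, -0.8471, 1.4528)
step 2: θ'=2.3278 (R=-1.0000) → pose (-1.9902, -1.6516, 2.3278)
step 3: θ'=2.3278 (straight) → pose (-4.7372, 1.2560, 2.3278)
step 4: θ'=1.8278 (R=1.5000) → pose (-4.3768, 0.6072, 1.8278)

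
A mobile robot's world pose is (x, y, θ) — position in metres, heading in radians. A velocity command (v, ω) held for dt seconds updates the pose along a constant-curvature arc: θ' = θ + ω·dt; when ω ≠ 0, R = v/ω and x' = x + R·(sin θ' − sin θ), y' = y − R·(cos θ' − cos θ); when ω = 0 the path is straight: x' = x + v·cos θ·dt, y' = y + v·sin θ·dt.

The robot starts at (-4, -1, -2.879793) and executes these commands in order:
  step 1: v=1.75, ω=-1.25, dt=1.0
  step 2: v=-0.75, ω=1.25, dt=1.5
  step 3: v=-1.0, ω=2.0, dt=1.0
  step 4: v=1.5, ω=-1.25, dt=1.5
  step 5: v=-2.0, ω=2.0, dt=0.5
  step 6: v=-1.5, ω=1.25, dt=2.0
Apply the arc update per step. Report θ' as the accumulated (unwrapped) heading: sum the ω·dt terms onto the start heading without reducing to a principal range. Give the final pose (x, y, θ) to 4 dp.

(-6.3165, -0.7808, 1.3702)

step 1: θ'=-4.1298 (R=-1.4000) → pose (-5.5314, -0.4180, -4.1298)
step 2: θ'=-2.2548 (R=-0.6000) → pose (-4.5653, -0.4670, -2.2548)
step 3: θ'=-0.2548 (R=-0.5000) → pose (-4.8268, 0.3328, -0.2548)
step 4: θ'=-2.1298 (R=-1.2000) → pose (-4.1120, -1.4649, -2.1298)
step 5: θ'=-1.1298 (R=-1.0000) → pose (-4.0554, -0.5077, -1.1298)
step 6: θ'=1.3702 (R=-1.2000) → pose (-6.3165, -0.7808, 1.3702)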